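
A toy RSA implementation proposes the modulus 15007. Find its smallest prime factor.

15007 is odd.
Digit sum 13, not divisible by 3.
Ends in 7: not divisible by 5.
7: 15007 = 7·2143 + 6
11: 15007 = 11·1364 + 3
13: 15007 = 13·1154 + 5
17: 15007 = 17·882 + 13
19: 15007 = 19·789 + 16
23: 15007 = 23·652 + 11
29: 15007 = 29·517 + 14
31: 15007 = 31·484 + 3
37: 15007 = 37·405 + 22
41: 15007 = 41·366 + 1
43: 15007 = 43·349

43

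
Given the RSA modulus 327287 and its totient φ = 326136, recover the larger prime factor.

643

φ(n) = (p−1)(q−1) = n − (p+q) + 1, so p + q = 327287 − 326136 + 1 = 1152.
p and q are the roots of t² − 1152t + 327287 = 0.
Discriminant: 1152² − 4·327287 = 1327104 − 1309148 = 17956; √17956 = 134.
q = (1152 − 134)/2 = 509, p = (1152 + 134)/2 = 643.
Check: 509 · 643 = 327287.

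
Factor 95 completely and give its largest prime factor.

95 = 5 · 19
19 is prime.
So 95 = 5 · 19; the largest prime factor is 19.

19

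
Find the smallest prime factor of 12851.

12851 is odd.
Digit sum 17, not divisible by 3.
Ends in 1: not divisible by 5.
7: 12851 = 7·1835 + 6
11: 12851 = 11·1168 + 3
13: 12851 = 13·988 + 7
17: 12851 = 17·755 + 16
19: 12851 = 19·676 + 7
23: 12851 = 23·558 + 17
29: 12851 = 29·443 + 4
31: 12851 = 31·414 + 17
37: 12851 = 37·347 + 12
41: 12851 = 41·313 + 18
43: 12851 = 43·298 + 37
47: 12851 = 47·273 + 20
53: 12851 = 53·242 + 25
59: 12851 = 59·217 + 48
61: 12851 = 61·210 + 41
67: 12851 = 67·191 + 54
71: 12851 = 71·181

71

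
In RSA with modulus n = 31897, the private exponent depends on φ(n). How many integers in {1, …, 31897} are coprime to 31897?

Factor: 31897 = 167 · 191.
φ(31897) = (167−1) · (191−1) = 166 · 190 = 31540.

31540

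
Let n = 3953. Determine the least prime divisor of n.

59

3953 is odd.
Digit sum 20, not divisible by 3.
Ends in 3: not divisible by 5.
7: 3953 = 7·564 + 5
11: 3953 = 11·359 + 4
13: 3953 = 13·304 + 1
17: 3953 = 17·232 + 9
19: 3953 = 19·208 + 1
23: 3953 = 23·171 + 20
29: 3953 = 29·136 + 9
31: 3953 = 31·127 + 16
37: 3953 = 37·106 + 31
41: 3953 = 41·96 + 17
43: 3953 = 43·91 + 40
47: 3953 = 47·84 + 5
53: 3953 = 53·74 + 31
59: 3953 = 59·67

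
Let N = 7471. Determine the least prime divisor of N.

31

7471 is odd.
Digit sum 19, not divisible by 3.
Ends in 1: not divisible by 5.
7: 7471 = 7·1067 + 2
11: 7471 = 11·679 + 2
13: 7471 = 13·574 + 9
17: 7471 = 17·439 + 8
19: 7471 = 19·393 + 4
23: 7471 = 23·324 + 19
29: 7471 = 29·257 + 18
31: 7471 = 31·241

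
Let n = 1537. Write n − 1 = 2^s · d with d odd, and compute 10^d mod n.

1537 − 1 = 1536 = 2^9 · 3, so d = 3.
10^1 ≡ 10 (mod 1537)
10^2 ≡ 10^2 = 100 ≡ 100 (mod 1537)
3 = 2 + 1 in binary powers of 2.
So 10^3 ≡ 100 · 10 ≡ 1000 (mod 1537).
Squaring chain: 1000 → 950 → 281 → 574 → 558 → 890 → 545 → 384 → 1441; never reaches −1, so base 10 is a Miller–Rabin witness that 1537 is composite.

1000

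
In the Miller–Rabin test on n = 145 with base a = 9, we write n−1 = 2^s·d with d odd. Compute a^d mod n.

64

145 − 1 = 144 = 2^4 · 9, so d = 9.
9^1 ≡ 9 (mod 145)
9^2 ≡ 9^2 = 81 ≡ 81 (mod 145)
9^4 ≡ 81^2 = 6561 ≡ 36 (mod 145)
9^8 ≡ 36^2 = 1296 ≡ 136 (mod 145)
9 = 8 + 1 in binary powers of 2.
So 9^9 ≡ 136 · 9 ≡ 64 (mod 145).
Squaring chain: 64 → 36 → 136 → 81; never reaches −1, so base 9 is a Miller–Rabin witness that 145 is composite.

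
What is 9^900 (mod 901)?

543

9^1 ≡ 9 (mod 901)
9^2 ≡ 9^2 = 81 ≡ 81 (mod 901)
9^4 ≡ 81^2 = 6561 ≡ 254 (mod 901)
9^8 ≡ 254^2 = 64516 ≡ 545 (mod 901)
9^16 ≡ 545^2 = 297025 ≡ 596 (mod 901)
9^32 ≡ 596^2 = 355216 ≡ 222 (mod 901)
9^64 ≡ 222^2 = 49284 ≡ 630 (mod 901)
9^128 ≡ 630^2 = 396900 ≡ 460 (mod 901)
9^256 ≡ 460^2 = 211600 ≡ 766 (mod 901)
9^512 ≡ 766^2 = 586756 ≡ 205 (mod 901)
900 = 512 + 256 + 128 + 4 in binary powers of 2.
So 9^900 ≡ 205 · 766 · 460 · 254 ≡ 543 (mod 901).
Since 543 ≠ 1, base 9 is a Fermat witness: 901 is composite.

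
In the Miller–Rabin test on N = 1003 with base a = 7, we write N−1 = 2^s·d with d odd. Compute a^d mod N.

147

1003 − 1 = 1002 = 2^1 · 501, so d = 501.
7^1 ≡ 7 (mod 1003)
7^2 ≡ 7^2 = 49 ≡ 49 (mod 1003)
7^4 ≡ 49^2 = 2401 ≡ 395 (mod 1003)
7^8 ≡ 395^2 = 156025 ≡ 560 (mod 1003)
7^16 ≡ 560^2 = 313600 ≡ 664 (mod 1003)
7^32 ≡ 664^2 = 440896 ≡ 579 (mod 1003)
7^64 ≡ 579^2 = 335241 ≡ 239 (mod 1003)
7^128 ≡ 239^2 = 57121 ≡ 953 (mod 1003)
7^256 ≡ 953^2 = 908209 ≡ 494 (mod 1003)
501 = 256 + 128 + 64 + 32 + 16 + 4 + 1 in binary powers of 2.
So 7^501 ≡ 494 · 953 · 239 · 579 · 664 · 395 · 7 ≡ 147 (mod 1003).
Squaring chain: 147; never reaches −1, so base 7 is a Miller–Rabin witness that 1003 is composite.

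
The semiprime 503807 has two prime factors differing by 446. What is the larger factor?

Since p = q + 446, we have 503807 = q(q + 446), so q² + 446q − 503807 = 0.
Discriminant: 446² + 4·503807 = 198916 + 2015228 = 2214144; √2214144 = 1488.
q = (−446 + 1488)/2 = 521, and p = q + 446 = 967.
Check: 521 · 967 = 503807.

967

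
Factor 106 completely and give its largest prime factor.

106 = 2 · 53
53 is prime.
So 106 = 2 · 53; the largest prime factor is 53.

53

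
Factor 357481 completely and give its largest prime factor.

357481 = 59 · 6059
6059 = 73 · 83
83 is prime.
So 357481 = 59 · 73 · 83; the largest prime factor is 83.

83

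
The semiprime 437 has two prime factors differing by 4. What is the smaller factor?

19

Since p = q + 4, we have 437 = q(q + 4), so q² + 4q − 437 = 0.
Discriminant: 4² + 4·437 = 16 + 1748 = 1764; √1764 = 42.
q = (−4 + 42)/2 = 19, and p = q + 4 = 23.
Check: 19 · 23 = 437.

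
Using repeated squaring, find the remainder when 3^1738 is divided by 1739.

3^1 ≡ 3 (mod 1739)
3^2 ≡ 3^2 = 9 ≡ 9 (mod 1739)
3^4 ≡ 9^2 = 81 ≡ 81 (mod 1739)
3^8 ≡ 81^2 = 6561 ≡ 1344 (mod 1739)
3^16 ≡ 1344^2 = 1806336 ≡ 1254 (mod 1739)
3^32 ≡ 1254^2 = 1572516 ≡ 460 (mod 1739)
3^64 ≡ 460^2 = 211600 ≡ 1181 (mod 1739)
3^128 ≡ 1181^2 = 1394761 ≡ 83 (mod 1739)
3^256 ≡ 83^2 = 6889 ≡ 1672 (mod 1739)
3^512 ≡ 1672^2 = 2795584 ≡ 1011 (mod 1739)
3^1024 ≡ 1011^2 = 1022121 ≡ 1328 (mod 1739)
1738 = 1024 + 512 + 128 + 64 + 8 + 2 in binary powers of 2.
So 3^1738 ≡ 1328 · 1011 · 83 · 1181 · 1344 · 9 ≡ 1070 (mod 1739).
Since 1070 ≠ 1, base 3 is a Fermat witness: 1739 is composite.

1070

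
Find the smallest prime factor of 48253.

73

48253 is odd.
Digit sum 22, not divisible by 3.
Ends in 3: not divisible by 5.
7: 48253 = 7·6893 + 2
11: 48253 = 11·4386 + 7
13: 48253 = 13·3711 + 10
17: 48253 = 17·2838 + 7
19: 48253 = 19·2539 + 12
23: 48253 = 23·2097 + 22
29: 48253 = 29·1663 + 26
31: 48253 = 31·1556 + 17
37: 48253 = 37·1304 + 5
41: 48253 = 41·1176 + 37
43: 48253 = 43·1122 + 7
47: 48253 = 47·1026 + 31
53: 48253 = 53·910 + 23
59: 48253 = 59·817 + 50
61: 48253 = 61·791 + 2
67: 48253 = 67·720 + 13
71: 48253 = 71·679 + 44
73: 48253 = 73·661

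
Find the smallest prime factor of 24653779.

73

24653779 is odd.
Digit sum 43, not divisible by 3.
Ends in 9: not divisible by 5.
7: 24653779 = 7·3521968 + 3
11: 24653779 = 11·2241252 + 7
13: 24653779 = 13·1896444 + 7
17: 24653779 = 17·1450222 + 5
19: 24653779 = 19·1297567 + 6
23: 24653779 = 23·1071903 + 10
29: 24653779 = 29·850130 + 9
31: 24653779 = 31·795283 + 6
37: 24653779 = 37·666318 + 13
41: 24653779 = 41·601311 + 28
43: 24653779 = 43·573343 + 30
47: 24653779 = 47·524548 + 23
53: 24653779 = 53·465165 + 34
59: 24653779 = 59·417860 + 39
61: 24653779 = 61·404160 + 19
67: 24653779 = 67·367966 + 57
71: 24653779 = 71·347236 + 23
73: 24653779 = 73·337723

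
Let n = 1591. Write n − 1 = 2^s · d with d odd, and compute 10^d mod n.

1591 − 1 = 1590 = 2^1 · 795, so d = 795.
10^1 ≡ 10 (mod 1591)
10^2 ≡ 10^2 = 100 ≡ 100 (mod 1591)
10^4 ≡ 100^2 = 10000 ≡ 454 (mod 1591)
10^8 ≡ 454^2 = 206116 ≡ 877 (mod 1591)
10^16 ≡ 877^2 = 769129 ≡ 676 (mod 1591)
10^32 ≡ 676^2 = 456976 ≡ 359 (mod 1591)
10^64 ≡ 359^2 = 128881 ≡ 10 (mod 1591)
10^128 ≡ 10^2 = 100 ≡ 100 (mod 1591)
10^256 ≡ 100^2 = 10000 ≡ 454 (mod 1591)
10^512 ≡ 454^2 = 206116 ≡ 877 (mod 1591)
795 = 512 + 256 + 16 + 8 + 2 + 1 in binary powers of 2.
So 10^795 ≡ 877 · 454 · 676 · 877 · 100 · 10 ≡ 778 (mod 1591).
Squaring chain: 778; never reaches −1, so base 10 is a Miller–Rabin witness that 1591 is composite.

778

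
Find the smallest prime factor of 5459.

5459 is odd.
Digit sum 23, not divisible by 3.
Ends in 9: not divisible by 5.
7: 5459 = 7·779 + 6
11: 5459 = 11·496 + 3
13: 5459 = 13·419 + 12
17: 5459 = 17·321 + 2
19: 5459 = 19·287 + 6
23: 5459 = 23·237 + 8
29: 5459 = 29·188 + 7
31: 5459 = 31·176 + 3
37: 5459 = 37·147 + 20
41: 5459 = 41·133 + 6
43: 5459 = 43·126 + 41
47: 5459 = 47·116 + 7
53: 5459 = 53·103

53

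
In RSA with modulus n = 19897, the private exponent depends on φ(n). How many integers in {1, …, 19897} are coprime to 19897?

19600

Factor: 19897 = 101 · 197.
φ(19897) = (101−1) · (197−1) = 100 · 196 = 19600.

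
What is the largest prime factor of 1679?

1679 = 23 · 73
73 is prime.
So 1679 = 23 · 73; the largest prime factor is 73.

73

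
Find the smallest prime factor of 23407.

23407 is odd.
Digit sum 16, not divisible by 3.
Ends in 7: not divisible by 5.
7: 23407 = 7·3343 + 6
11: 23407 = 11·2127 + 10
13: 23407 = 13·1800 + 7
17: 23407 = 17·1376 + 15
19: 23407 = 19·1231 + 18
23: 23407 = 23·1017 + 16
29: 23407 = 29·807 + 4
31: 23407 = 31·755 + 2
37: 23407 = 37·632 + 23
41: 23407 = 41·570 + 37
43: 23407 = 43·544 + 15
47: 23407 = 47·498 + 1
53: 23407 = 53·441 + 34
59: 23407 = 59·396 + 43
61: 23407 = 61·383 + 44
67: 23407 = 67·349 + 24
71: 23407 = 71·329 + 48
73: 23407 = 73·320 + 47
79: 23407 = 79·296 + 23
83: 23407 = 83·282 + 1
89: 23407 = 89·263

89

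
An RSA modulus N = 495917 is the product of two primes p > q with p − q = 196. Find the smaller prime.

Since p = q + 196, we have 495917 = q(q + 196), so q² + 196q − 495917 = 0.
Discriminant: 196² + 4·495917 = 38416 + 1983668 = 2022084; √2022084 = 1422.
q = (−196 + 1422)/2 = 613, and p = q + 196 = 809.
Check: 613 · 809 = 495917.

613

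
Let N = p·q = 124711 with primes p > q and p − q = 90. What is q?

311

Since p = q + 90, we have 124711 = q(q + 90), so q² + 90q − 124711 = 0.
Discriminant: 90² + 4·124711 = 8100 + 498844 = 506944; √506944 = 712.
q = (−90 + 712)/2 = 311, and p = q + 90 = 401.
Check: 311 · 401 = 124711.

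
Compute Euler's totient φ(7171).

Factor: 7171 = 71 · 101.
φ(7171) = (71−1) · (101−1) = 70 · 100 = 7000.

7000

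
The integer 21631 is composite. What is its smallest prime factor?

21631 is odd.
Digit sum 13, not divisible by 3.
Ends in 1: not divisible by 5.
7: 21631 = 7·3090 + 1
11: 21631 = 11·1966 + 5
13: 21631 = 13·1663 + 12
17: 21631 = 17·1272 + 7
19: 21631 = 19·1138 + 9
23: 21631 = 23·940 + 11
29: 21631 = 29·745 + 26
31: 21631 = 31·697 + 24
37: 21631 = 37·584 + 23
41: 21631 = 41·527 + 24
43: 21631 = 43·503 + 2
47: 21631 = 47·460 + 11
53: 21631 = 53·408 + 7
59: 21631 = 59·366 + 37
61: 21631 = 61·354 + 37
67: 21631 = 67·322 + 57
71: 21631 = 71·304 + 47
73: 21631 = 73·296 + 23
79: 21631 = 79·273 + 64
83: 21631 = 83·260 + 51
89: 21631 = 89·243 + 4
97: 21631 = 97·223

97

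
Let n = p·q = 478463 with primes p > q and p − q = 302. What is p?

Since p = q + 302, we have 478463 = q(q + 302), so q² + 302q − 478463 = 0.
Discriminant: 302² + 4·478463 = 91204 + 1913852 = 2005056; √2005056 = 1416.
q = (−302 + 1416)/2 = 557, and p = q + 302 = 859.
Check: 557 · 859 = 478463.

859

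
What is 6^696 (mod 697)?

305

6^1 ≡ 6 (mod 697)
6^2 ≡ 6^2 = 36 ≡ 36 (mod 697)
6^4 ≡ 36^2 = 1296 ≡ 599 (mod 697)
6^8 ≡ 599^2 = 358801 ≡ 543 (mod 697)
6^16 ≡ 543^2 = 294849 ≡ 18 (mod 697)
6^32 ≡ 18^2 = 324 ≡ 324 (mod 697)
6^64 ≡ 324^2 = 104976 ≡ 426 (mod 697)
6^128 ≡ 426^2 = 181476 ≡ 256 (mod 697)
6^256 ≡ 256^2 = 65536 ≡ 18 (mod 697)
6^512 ≡ 18^2 = 324 ≡ 324 (mod 697)
696 = 512 + 128 + 32 + 16 + 8 in binary powers of 2.
So 6^696 ≡ 324 · 256 · 324 · 18 · 543 ≡ 305 (mod 697).
Since 305 ≠ 1, base 6 is a Fermat witness: 697 is composite.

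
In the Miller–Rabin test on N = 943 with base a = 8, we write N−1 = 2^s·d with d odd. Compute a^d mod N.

607

943 − 1 = 942 = 2^1 · 471, so d = 471.
8^1 ≡ 8 (mod 943)
8^2 ≡ 8^2 = 64 ≡ 64 (mod 943)
8^4 ≡ 64^2 = 4096 ≡ 324 (mod 943)
8^8 ≡ 324^2 = 104976 ≡ 303 (mod 943)
8^16 ≡ 303^2 = 91809 ≡ 338 (mod 943)
8^32 ≡ 338^2 = 114244 ≡ 141 (mod 943)
8^64 ≡ 141^2 = 19881 ≡ 78 (mod 943)
8^128 ≡ 78^2 = 6084 ≡ 426 (mod 943)
8^256 ≡ 426^2 = 181476 ≡ 420 (mod 943)
471 = 256 + 128 + 64 + 16 + 4 + 2 + 1 in binary powers of 2.
So 8^471 ≡ 420 · 426 · 78 · 338 · 324 · 64 · 8 ≡ 607 (mod 943).
Squaring chain: 607; never reaches −1, so base 8 is a Miller–Rabin witness that 943 is composite.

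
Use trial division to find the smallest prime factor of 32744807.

32744807 is odd.
Digit sum 35, not divisible by 3.
Ends in 7: not divisible by 5.
7: 32744807 = 7·4677829 + 4
11: 32744807 = 11·2976800 + 7
13: 32744807 = 13·2518831 + 4
17: 32744807 = 17·1926165 + 2
19: 32744807 = 19·1723410 + 17
23: 32744807 = 23·1423687 + 6
29: 32744807 = 29·1129131 + 8
31: 32744807 = 31·1056284 + 3
37: 32744807 = 37·884994 + 29
41: 32744807 = 41·798653 + 34
43: 32744807 = 43·761507 + 6
47: 32744807 = 47·696698 + 1
53: 32744807 = 53·617826 + 29
59: 32744807 = 59·554996 + 43
61: 32744807 = 61·536800 + 7
67: 32744807 = 67·488728 + 31
71: 32744807 = 71·461194 + 33
73: 32744807 = 73·448559

73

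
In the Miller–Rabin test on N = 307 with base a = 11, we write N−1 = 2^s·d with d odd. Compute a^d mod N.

1

307 − 1 = 306 = 2^1 · 153, so d = 153.
11^1 ≡ 11 (mod 307)
11^2 ≡ 11^2 = 121 ≡ 121 (mod 307)
11^4 ≡ 121^2 = 14641 ≡ 212 (mod 307)
11^8 ≡ 212^2 = 44944 ≡ 122 (mod 307)
11^16 ≡ 122^2 = 14884 ≡ 148 (mod 307)
11^32 ≡ 148^2 = 21904 ≡ 107 (mod 307)
11^64 ≡ 107^2 = 11449 ≡ 90 (mod 307)
11^128 ≡ 90^2 = 8100 ≡ 118 (mod 307)
153 = 128 + 16 + 8 + 1 in binary powers of 2.
So 11^153 ≡ 118 · 148 · 122 · 11 ≡ 1 (mod 307).
Since 11^d ≡ 1 (mod 307), base 11 does not prove 307 composite.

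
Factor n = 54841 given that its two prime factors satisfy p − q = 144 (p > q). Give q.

Since p = q + 144, we have 54841 = q(q + 144), so q² + 144q − 54841 = 0.
Discriminant: 144² + 4·54841 = 20736 + 219364 = 240100; √240100 = 490.
q = (−144 + 490)/2 = 173, and p = q + 144 = 317.
Check: 173 · 317 = 54841.

173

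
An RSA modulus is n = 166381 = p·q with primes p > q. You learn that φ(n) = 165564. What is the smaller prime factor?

379

φ(n) = (p−1)(q−1) = n − (p+q) + 1, so p + q = 166381 − 165564 + 1 = 818.
p and q are the roots of t² − 818t + 166381 = 0.
Discriminant: 818² − 4·166381 = 669124 − 665524 = 3600; √3600 = 60.
q = (818 − 60)/2 = 379, p = (818 + 60)/2 = 439.
Check: 379 · 439 = 166381.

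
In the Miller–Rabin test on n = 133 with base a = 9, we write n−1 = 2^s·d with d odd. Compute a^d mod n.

106

133 − 1 = 132 = 2^2 · 33, so d = 33.
9^1 ≡ 9 (mod 133)
9^2 ≡ 9^2 = 81 ≡ 81 (mod 133)
9^4 ≡ 81^2 = 6561 ≡ 44 (mod 133)
9^8 ≡ 44^2 = 1936 ≡ 74 (mod 133)
9^16 ≡ 74^2 = 5476 ≡ 23 (mod 133)
9^32 ≡ 23^2 = 529 ≡ 130 (mod 133)
33 = 32 + 1 in binary powers of 2.
So 9^33 ≡ 130 · 9 ≡ 106 (mod 133).
Squaring chain: 106 → 64; never reaches −1, so base 9 is a Miller–Rabin witness that 133 is composite.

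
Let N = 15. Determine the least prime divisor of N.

15 is odd.
Digit sum 6, divisible by 3.

3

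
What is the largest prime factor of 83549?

67

83549 = 29 · 2881
2881 = 43 · 67
67 is prime.
So 83549 = 29 · 43 · 67; the largest prime factor is 67.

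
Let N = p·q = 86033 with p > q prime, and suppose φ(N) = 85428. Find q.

φ(n) = (p−1)(q−1) = n − (p+q) + 1, so p + q = 86033 − 85428 + 1 = 606.
p and q are the roots of t² − 606t + 86033 = 0.
Discriminant: 606² − 4·86033 = 367236 − 344132 = 23104; √23104 = 152.
q = (606 − 152)/2 = 227, p = (606 + 152)/2 = 379.
Check: 227 · 379 = 86033.

227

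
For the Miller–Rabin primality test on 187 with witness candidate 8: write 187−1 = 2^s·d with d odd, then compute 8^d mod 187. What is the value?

187 − 1 = 186 = 2^1 · 93, so d = 93.
8^1 ≡ 8 (mod 187)
8^2 ≡ 8^2 = 64 ≡ 64 (mod 187)
8^4 ≡ 64^2 = 4096 ≡ 169 (mod 187)
8^8 ≡ 169^2 = 28561 ≡ 137 (mod 187)
8^16 ≡ 137^2 = 18769 ≡ 69 (mod 187)
8^32 ≡ 69^2 = 4761 ≡ 86 (mod 187)
8^64 ≡ 86^2 = 7396 ≡ 103 (mod 187)
93 = 64 + 16 + 8 + 4 + 1 in binary powers of 2.
So 8^93 ≡ 103 · 69 · 137 · 169 · 8 ≡ 94 (mod 187).
Squaring chain: 94; never reaches −1, so base 8 is a Miller–Rabin witness that 187 is composite.

94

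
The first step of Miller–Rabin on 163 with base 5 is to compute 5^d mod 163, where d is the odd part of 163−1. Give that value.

163 − 1 = 162 = 2^1 · 81, so d = 81.
5^1 ≡ 5 (mod 163)
5^2 ≡ 5^2 = 25 ≡ 25 (mod 163)
5^4 ≡ 25^2 = 625 ≡ 136 (mod 163)
5^8 ≡ 136^2 = 18496 ≡ 77 (mod 163)
5^16 ≡ 77^2 = 5929 ≡ 61 (mod 163)
5^32 ≡ 61^2 = 3721 ≡ 135 (mod 163)
5^64 ≡ 135^2 = 18225 ≡ 132 (mod 163)
81 = 64 + 16 + 1 in binary powers of 2.
So 5^81 ≡ 132 · 61 · 5 ≡ 162 (mod 163).
Since 5^d ≡ 162 (mod 163), base 5 does not prove 163 composite.

162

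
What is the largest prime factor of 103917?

67

103917 = 3 · 34639
34639 = 11 · 3149
3149 = 47 · 67
67 is prime.
So 103917 = 3 · 11 · 47 · 67; the largest prime factor is 67.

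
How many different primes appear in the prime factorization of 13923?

13923 = 3^2 · 1547
1547 = 7 · 221
221 = 13 · 17
13923 = 3^2 · 7 · 13 · 17, which has 4 distinct prime factors.

4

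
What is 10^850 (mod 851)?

10^1 ≡ 10 (mod 851)
10^2 ≡ 10^2 = 100 ≡ 100 (mod 851)
10^4 ≡ 100^2 = 10000 ≡ 639 (mod 851)
10^8 ≡ 639^2 = 408321 ≡ 692 (mod 851)
10^16 ≡ 692^2 = 478864 ≡ 602 (mod 851)
10^32 ≡ 602^2 = 362404 ≡ 729 (mod 851)
10^64 ≡ 729^2 = 531441 ≡ 417 (mod 851)
10^128 ≡ 417^2 = 173889 ≡ 285 (mod 851)
10^256 ≡ 285^2 = 81225 ≡ 380 (mod 851)
10^512 ≡ 380^2 = 144400 ≡ 581 (mod 851)
850 = 512 + 256 + 64 + 16 + 2 in binary powers of 2.
So 10^850 ≡ 581 · 380 · 417 · 602 · 100 ≡ 380 (mod 851).
Since 380 ≠ 1, base 10 is a Fermat witness: 851 is composite.

380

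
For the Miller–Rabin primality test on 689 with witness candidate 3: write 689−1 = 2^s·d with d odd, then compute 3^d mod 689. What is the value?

432

689 − 1 = 688 = 2^4 · 43, so d = 43.
3^1 ≡ 3 (mod 689)
3^2 ≡ 3^2 = 9 ≡ 9 (mod 689)
3^4 ≡ 9^2 = 81 ≡ 81 (mod 689)
3^8 ≡ 81^2 = 6561 ≡ 360 (mod 689)
3^16 ≡ 360^2 = 129600 ≡ 68 (mod 689)
3^32 ≡ 68^2 = 4624 ≡ 490 (mod 689)
43 = 32 + 8 + 2 + 1 in binary powers of 2.
So 3^43 ≡ 490 · 360 · 9 · 3 ≡ 432 (mod 689).
Squaring chain: 432 → 594 → 68 → 490; never reaches −1, so base 3 is a Miller–Rabin witness that 689 is composite.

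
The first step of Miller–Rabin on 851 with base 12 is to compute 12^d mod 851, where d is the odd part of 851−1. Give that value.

851 − 1 = 850 = 2^1 · 425, so d = 425.
12^1 ≡ 12 (mod 851)
12^2 ≡ 12^2 = 144 ≡ 144 (mod 851)
12^4 ≡ 144^2 = 20736 ≡ 312 (mod 851)
12^8 ≡ 312^2 = 97344 ≡ 330 (mod 851)
12^16 ≡ 330^2 = 108900 ≡ 823 (mod 851)
12^32 ≡ 823^2 = 677329 ≡ 784 (mod 851)
12^64 ≡ 784^2 = 614656 ≡ 234 (mod 851)
12^128 ≡ 234^2 = 54756 ≡ 292 (mod 851)
12^256 ≡ 292^2 = 85264 ≡ 164 (mod 851)
425 = 256 + 128 + 32 + 8 + 1 in binary powers of 2.
So 12^425 ≡ 164 · 292 · 784 · 330 · 12 ≡ 292 (mod 851).
Squaring chain: 292; never reaches −1, so base 12 is a Miller–Rabin witness that 851 is composite.

292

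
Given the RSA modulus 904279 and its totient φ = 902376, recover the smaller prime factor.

907

φ(n) = (p−1)(q−1) = n − (p+q) + 1, so p + q = 904279 − 902376 + 1 = 1904.
p and q are the roots of t² − 1904t + 904279 = 0.
Discriminant: 1904² − 4·904279 = 3625216 − 3617116 = 8100; √8100 = 90.
q = (1904 − 90)/2 = 907, p = (1904 + 90)/2 = 997.
Check: 907 · 997 = 904279.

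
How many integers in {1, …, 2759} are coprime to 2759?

2640

Factor: 2759 = 31 · 89.
φ(2759) = (31−1) · (89−1) = 30 · 88 = 2640.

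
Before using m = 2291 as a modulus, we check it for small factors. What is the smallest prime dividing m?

2291 is odd.
Digit sum 14, not divisible by 3.
Ends in 1: not divisible by 5.
7: 2291 = 7·327 + 2
11: 2291 = 11·208 + 3
13: 2291 = 13·176 + 3
17: 2291 = 17·134 + 13
19: 2291 = 19·120 + 11
23: 2291 = 23·99 + 14
29: 2291 = 29·79

29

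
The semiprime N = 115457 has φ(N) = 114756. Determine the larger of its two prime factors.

439

φ(n) = (p−1)(q−1) = n − (p+q) + 1, so p + q = 115457 − 114756 + 1 = 702.
p and q are the roots of t² − 702t + 115457 = 0.
Discriminant: 702² − 4·115457 = 492804 − 461828 = 30976; √30976 = 176.
q = (702 − 176)/2 = 263, p = (702 + 176)/2 = 439.
Check: 263 · 439 = 115457.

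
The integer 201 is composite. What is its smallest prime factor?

3

201 is odd.
Digit sum 3, divisible by 3.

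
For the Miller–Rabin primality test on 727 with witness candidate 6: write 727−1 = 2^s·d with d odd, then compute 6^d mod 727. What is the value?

727 − 1 = 726 = 2^1 · 363, so d = 363.
6^1 ≡ 6 (mod 727)
6^2 ≡ 6^2 = 36 ≡ 36 (mod 727)
6^4 ≡ 36^2 = 1296 ≡ 569 (mod 727)
6^8 ≡ 569^2 = 323761 ≡ 246 (mod 727)
6^16 ≡ 246^2 = 60516 ≡ 175 (mod 727)
6^32 ≡ 175^2 = 30625 ≡ 91 (mod 727)
6^64 ≡ 91^2 = 8281 ≡ 284 (mod 727)
6^128 ≡ 284^2 = 80656 ≡ 686 (mod 727)
6^256 ≡ 686^2 = 470596 ≡ 227 (mod 727)
363 = 256 + 64 + 32 + 8 + 2 + 1 in binary powers of 2.
So 6^363 ≡ 227 · 284 · 91 · 246 · 36 · 6 ≡ 726 (mod 727).
Since 6^d ≡ 726 (mod 727), base 6 does not prove 727 composite.

726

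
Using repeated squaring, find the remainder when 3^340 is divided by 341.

3^1 ≡ 3 (mod 341)
3^2 ≡ 3^2 = 9 ≡ 9 (mod 341)
3^4 ≡ 9^2 = 81 ≡ 81 (mod 341)
3^8 ≡ 81^2 = 6561 ≡ 82 (mod 341)
3^16 ≡ 82^2 = 6724 ≡ 245 (mod 341)
3^32 ≡ 245^2 = 60025 ≡ 9 (mod 341)
3^64 ≡ 9^2 = 81 ≡ 81 (mod 341)
3^128 ≡ 81^2 = 6561 ≡ 82 (mod 341)
3^256 ≡ 82^2 = 6724 ≡ 245 (mod 341)
340 = 256 + 64 + 16 + 4 in binary powers of 2.
So 3^340 ≡ 245 · 81 · 245 · 81 ≡ 56 (mod 341).
Since 56 ≠ 1, base 3 is a Fermat witness: 341 is composite.

56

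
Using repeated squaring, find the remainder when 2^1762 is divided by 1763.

742

2^1 ≡ 2 (mod 1763)
2^2 ≡ 2^2 = 4 ≡ 4 (mod 1763)
2^4 ≡ 4^2 = 16 ≡ 16 (mod 1763)
2^8 ≡ 16^2 = 256 ≡ 256 (mod 1763)
2^16 ≡ 256^2 = 65536 ≡ 305 (mod 1763)
2^32 ≡ 305^2 = 93025 ≡ 1349 (mod 1763)
2^64 ≡ 1349^2 = 1819801 ≡ 385 (mod 1763)
2^128 ≡ 385^2 = 148225 ≡ 133 (mod 1763)
2^256 ≡ 133^2 = 17689 ≡ 59 (mod 1763)
2^512 ≡ 59^2 = 3481 ≡ 1718 (mod 1763)
2^1024 ≡ 1718^2 = 2951524 ≡ 262 (mod 1763)
1762 = 1024 + 512 + 128 + 64 + 32 + 2 in binary powers of 2.
So 2^1762 ≡ 262 · 1718 · 133 · 385 · 1349 · 4 ≡ 742 (mod 1763).
Since 742 ≠ 1, base 2 is a Fermat witness: 1763 is composite.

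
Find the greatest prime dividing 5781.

47

5781 = 3 · 1927
1927 = 41 · 47
47 is prime.
So 5781 = 3 · 41 · 47; the largest prime factor is 47.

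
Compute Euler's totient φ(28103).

27768

Factor: 28103 = 157 · 179.
φ(28103) = (157−1) · (179−1) = 156 · 178 = 27768.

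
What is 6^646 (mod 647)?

1

6^1 ≡ 6 (mod 647)
6^2 ≡ 6^2 = 36 ≡ 36 (mod 647)
6^4 ≡ 36^2 = 1296 ≡ 2 (mod 647)
6^8 ≡ 2^2 = 4 ≡ 4 (mod 647)
6^16 ≡ 4^2 = 16 ≡ 16 (mod 647)
6^32 ≡ 16^2 = 256 ≡ 256 (mod 647)
6^64 ≡ 256^2 = 65536 ≡ 189 (mod 647)
6^128 ≡ 189^2 = 35721 ≡ 136 (mod 647)
6^256 ≡ 136^2 = 18496 ≡ 380 (mod 647)
6^512 ≡ 380^2 = 144400 ≡ 119 (mod 647)
646 = 512 + 128 + 4 + 2 in binary powers of 2.
So 6^646 ≡ 119 · 136 · 2 · 36 ≡ 1 (mod 647).
Since the result is 1, base 6 gives no evidence that 647 is composite.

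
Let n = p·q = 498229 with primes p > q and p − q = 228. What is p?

829

Since p = q + 228, we have 498229 = q(q + 228), so q² + 228q − 498229 = 0.
Discriminant: 228² + 4·498229 = 51984 + 1992916 = 2044900; √2044900 = 1430.
q = (−228 + 1430)/2 = 601, and p = q + 228 = 829.
Check: 601 · 829 = 498229.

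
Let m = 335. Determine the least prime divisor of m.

5

335 is odd.
Digit sum 11, not divisible by 3.
Ends in 5: divisible by 5.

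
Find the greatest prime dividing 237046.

67

237046 = 2 · 118523
118523 = 29 · 4087
4087 = 61 · 67
67 is prime.
So 237046 = 2 · 29 · 61 · 67; the largest prime factor is 67.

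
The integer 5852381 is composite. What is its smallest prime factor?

5852381 is odd.
Digit sum 32, not divisible by 3.
Ends in 1: not divisible by 5.
7: 5852381 = 7·836054 + 3
11: 5852381 = 11·532034 + 7
13: 5852381 = 13·450183 + 2
17: 5852381 = 17·344257 + 12
19: 5852381 = 19·308020 + 1
23: 5852381 = 23·254451 + 8
29: 5852381 = 29·201806 + 7
31: 5852381 = 31·188786 + 15
37: 5852381 = 37·158172 + 17
41: 5852381 = 41·142741

41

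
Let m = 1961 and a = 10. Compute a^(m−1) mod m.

121

10^1 ≡ 10 (mod 1961)
10^2 ≡ 10^2 = 100 ≡ 100 (mod 1961)
10^4 ≡ 100^2 = 10000 ≡ 195 (mod 1961)
10^8 ≡ 195^2 = 38025 ≡ 766 (mod 1961)
10^16 ≡ 766^2 = 586756 ≡ 417 (mod 1961)
10^32 ≡ 417^2 = 173889 ≡ 1321 (mod 1961)
10^64 ≡ 1321^2 = 1745041 ≡ 1712 (mod 1961)
10^128 ≡ 1712^2 = 2930944 ≡ 1210 (mod 1961)
10^256 ≡ 1210^2 = 1464100 ≡ 1194 (mod 1961)
10^512 ≡ 1194^2 = 1425636 ≡ 1950 (mod 1961)
10^1024 ≡ 1950^2 = 3802500 ≡ 121 (mod 1961)
1960 = 1024 + 512 + 256 + 128 + 32 + 8 in binary powers of 2.
So 10^1960 ≡ 121 · 1950 · 1194 · 1210 · 1321 · 766 ≡ 121 (mod 1961).
Since 121 ≠ 1, base 10 is a Fermat witness: 1961 is composite.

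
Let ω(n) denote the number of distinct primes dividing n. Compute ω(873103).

5

873103 = 7 · 124729
124729 = 11 · 11339
11339 = 17 · 667
667 = 23 · 29
873103 = 7 · 11 · 17 · 23 · 29, which has 5 distinct prime factors.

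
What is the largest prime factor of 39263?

39263 = 7 · 5609
5609 = 71 · 79
79 is prime.
So 39263 = 7 · 71 · 79; the largest prime factor is 79.

79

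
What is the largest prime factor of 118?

59

118 = 2 · 59
59 is prime.
So 118 = 2 · 59; the largest prime factor is 59.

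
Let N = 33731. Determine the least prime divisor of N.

33731 is odd.
Digit sum 17, not divisible by 3.
Ends in 1: not divisible by 5.
7: 33731 = 7·4818 + 5
11: 33731 = 11·3066 + 5
13: 33731 = 13·2594 + 9
17: 33731 = 17·1984 + 3
19: 33731 = 19·1775 + 6
23: 33731 = 23·1466 + 13
29: 33731 = 29·1163 + 4
31: 33731 = 31·1088 + 3
37: 33731 = 37·911 + 24
41: 33731 = 41·822 + 29
43: 33731 = 43·784 + 19
47: 33731 = 47·717 + 32
53: 33731 = 53·636 + 23
59: 33731 = 59·571 + 42
61: 33731 = 61·552 + 59
67: 33731 = 67·503 + 30
71: 33731 = 71·475 + 6
73: 33731 = 73·462 + 5
79: 33731 = 79·426 + 77
83: 33731 = 83·406 + 33
89: 33731 = 89·379

89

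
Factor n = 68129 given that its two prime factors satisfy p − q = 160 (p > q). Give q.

193

Since p = q + 160, we have 68129 = q(q + 160), so q² + 160q − 68129 = 0.
Discriminant: 160² + 4·68129 = 25600 + 272516 = 298116; √298116 = 546.
q = (−160 + 546)/2 = 193, and p = q + 160 = 353.
Check: 193 · 353 = 68129.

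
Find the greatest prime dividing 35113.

73

35113 = 13 · 2701
2701 = 37 · 73
73 is prime.
So 35113 = 13 · 37 · 73; the largest prime factor is 73.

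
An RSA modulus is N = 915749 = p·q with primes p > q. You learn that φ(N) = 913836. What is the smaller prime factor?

947

φ(n) = (p−1)(q−1) = n − (p+q) + 1, so p + q = 915749 − 913836 + 1 = 1914.
p and q are the roots of t² − 1914t + 915749 = 0.
Discriminant: 1914² − 4·915749 = 3663396 − 3662996 = 400; √400 = 20.
q = (1914 − 20)/2 = 947, p = (1914 + 20)/2 = 967.
Check: 947 · 967 = 915749.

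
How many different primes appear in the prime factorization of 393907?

393907 = 17^2 · 1363
1363 = 29 · 47
393907 = 17^2 · 29 · 47, which has 3 distinct prime factors.

3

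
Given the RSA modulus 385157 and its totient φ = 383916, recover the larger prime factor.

643

φ(n) = (p−1)(q−1) = n − (p+q) + 1, so p + q = 385157 − 383916 + 1 = 1242.
p and q are the roots of t² − 1242t + 385157 = 0.
Discriminant: 1242² − 4·385157 = 1542564 − 1540628 = 1936; √1936 = 44.
q = (1242 − 44)/2 = 599, p = (1242 + 44)/2 = 643.
Check: 599 · 643 = 385157.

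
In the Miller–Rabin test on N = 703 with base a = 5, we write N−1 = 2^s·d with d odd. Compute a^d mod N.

438

703 − 1 = 702 = 2^1 · 351, so d = 351.
5^1 ≡ 5 (mod 703)
5^2 ≡ 5^2 = 25 ≡ 25 (mod 703)
5^4 ≡ 25^2 = 625 ≡ 625 (mod 703)
5^8 ≡ 625^2 = 390625 ≡ 460 (mod 703)
5^16 ≡ 460^2 = 211600 ≡ 700 (mod 703)
5^32 ≡ 700^2 = 490000 ≡ 9 (mod 703)
5^64 ≡ 9^2 = 81 ≡ 81 (mod 703)
5^128 ≡ 81^2 = 6561 ≡ 234 (mod 703)
5^256 ≡ 234^2 = 54756 ≡ 625 (mod 703)
351 = 256 + 64 + 16 + 8 + 4 + 2 + 1 in binary powers of 2.
So 5^351 ≡ 625 · 81 · 700 · 460 · 625 · 25 · 5 ≡ 438 (mod 703).
Squaring chain: 438; never reaches −1, so base 5 is a Miller–Rabin witness that 703 is composite.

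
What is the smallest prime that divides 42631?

42631 is odd.
Digit sum 16, not divisible by 3.
Ends in 1: not divisible by 5.
7: 42631 = 7·6090 + 1
11: 42631 = 11·3875 + 6
13: 42631 = 13·3279 + 4
17: 42631 = 17·2507 + 12
19: 42631 = 19·2243 + 14
23: 42631 = 23·1853 + 12
29: 42631 = 29·1470 + 1
31: 42631 = 31·1375 + 6
37: 42631 = 37·1152 + 7
41: 42631 = 41·1039 + 32
43: 42631 = 43·991 + 18
47: 42631 = 47·907 + 2
53: 42631 = 53·804 + 19
59: 42631 = 59·722 + 33
61: 42631 = 61·698 + 53
67: 42631 = 67·636 + 19
71: 42631 = 71·600 + 31
73: 42631 = 73·583 + 72
79: 42631 = 79·539 + 50
83: 42631 = 83·513 + 52
89: 42631 = 89·479

89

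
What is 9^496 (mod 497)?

219

9^1 ≡ 9 (mod 497)
9^2 ≡ 9^2 = 81 ≡ 81 (mod 497)
9^4 ≡ 81^2 = 6561 ≡ 100 (mod 497)
9^8 ≡ 100^2 = 10000 ≡ 60 (mod 497)
9^16 ≡ 60^2 = 3600 ≡ 121 (mod 497)
9^32 ≡ 121^2 = 14641 ≡ 228 (mod 497)
9^64 ≡ 228^2 = 51984 ≡ 296 (mod 497)
9^128 ≡ 296^2 = 87616 ≡ 144 (mod 497)
9^256 ≡ 144^2 = 20736 ≡ 359 (mod 497)
496 = 256 + 128 + 64 + 32 + 16 in binary powers of 2.
So 9^496 ≡ 359 · 144 · 296 · 228 · 121 ≡ 219 (mod 497).
Since 219 ≠ 1, base 9 is a Fermat witness: 497 is composite.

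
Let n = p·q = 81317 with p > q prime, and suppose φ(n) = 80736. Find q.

233

φ(n) = (p−1)(q−1) = n − (p+q) + 1, so p + q = 81317 − 80736 + 1 = 582.
p and q are the roots of t² − 582t + 81317 = 0.
Discriminant: 582² − 4·81317 = 338724 − 325268 = 13456; √13456 = 116.
q = (582 − 116)/2 = 233, p = (582 + 116)/2 = 349.
Check: 233 · 349 = 81317.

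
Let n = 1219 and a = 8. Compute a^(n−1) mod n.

8^1 ≡ 8 (mod 1219)
8^2 ≡ 8^2 = 64 ≡ 64 (mod 1219)
8^4 ≡ 64^2 = 4096 ≡ 439 (mod 1219)
8^8 ≡ 439^2 = 192721 ≡ 119 (mod 1219)
8^16 ≡ 119^2 = 14161 ≡ 752 (mod 1219)
8^32 ≡ 752^2 = 565504 ≡ 1107 (mod 1219)
8^64 ≡ 1107^2 = 1225449 ≡ 354 (mod 1219)
8^128 ≡ 354^2 = 125316 ≡ 978 (mod 1219)
8^256 ≡ 978^2 = 956484 ≡ 788 (mod 1219)
8^512 ≡ 788^2 = 620944 ≡ 473 (mod 1219)
8^1024 ≡ 473^2 = 223729 ≡ 652 (mod 1219)
1218 = 1024 + 128 + 64 + 2 in binary powers of 2.
So 8^1218 ≡ 652 · 978 · 354 · 64 ≡ 855 (mod 1219).
Since 855 ≠ 1, base 8 is a Fermat witness: 1219 is composite.

855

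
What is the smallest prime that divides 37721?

67

37721 is odd.
Digit sum 20, not divisible by 3.
Ends in 1: not divisible by 5.
7: 37721 = 7·5388 + 5
11: 37721 = 11·3429 + 2
13: 37721 = 13·2901 + 8
17: 37721 = 17·2218 + 15
19: 37721 = 19·1985 + 6
23: 37721 = 23·1640 + 1
29: 37721 = 29·1300 + 21
31: 37721 = 31·1216 + 25
37: 37721 = 37·1019 + 18
41: 37721 = 41·920 + 1
43: 37721 = 43·877 + 10
47: 37721 = 47·802 + 27
53: 37721 = 53·711 + 38
59: 37721 = 59·639 + 20
61: 37721 = 61·618 + 23
67: 37721 = 67·563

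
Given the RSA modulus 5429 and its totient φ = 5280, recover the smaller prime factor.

61

φ(n) = (p−1)(q−1) = n − (p+q) + 1, so p + q = 5429 − 5280 + 1 = 150.
p and q are the roots of t² − 150t + 5429 = 0.
Discriminant: 150² − 4·5429 = 22500 − 21716 = 784; √784 = 28.
q = (150 − 28)/2 = 61, p = (150 + 28)/2 = 89.
Check: 61 · 89 = 5429.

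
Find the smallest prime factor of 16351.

16351 is odd.
Digit sum 16, not divisible by 3.
Ends in 1: not divisible by 5.
7: 16351 = 7·2335 + 6
11: 16351 = 11·1486 + 5
13: 16351 = 13·1257 + 10
17: 16351 = 17·961 + 14
19: 16351 = 19·860 + 11
23: 16351 = 23·710 + 21
29: 16351 = 29·563 + 24
31: 16351 = 31·527 + 14
37: 16351 = 37·441 + 34
41: 16351 = 41·398 + 33
43: 16351 = 43·380 + 11
47: 16351 = 47·347 + 42
53: 16351 = 53·308 + 27
59: 16351 = 59·277 + 8
61: 16351 = 61·268 + 3
67: 16351 = 67·244 + 3
71: 16351 = 71·230 + 21
73: 16351 = 73·223 + 72
79: 16351 = 79·206 + 77
83: 16351 = 83·197

83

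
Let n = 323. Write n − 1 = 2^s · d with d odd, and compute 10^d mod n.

78

323 − 1 = 322 = 2^1 · 161, so d = 161.
10^1 ≡ 10 (mod 323)
10^2 ≡ 10^2 = 100 ≡ 100 (mod 323)
10^4 ≡ 100^2 = 10000 ≡ 310 (mod 323)
10^8 ≡ 310^2 = 96100 ≡ 169 (mod 323)
10^16 ≡ 169^2 = 28561 ≡ 137 (mod 323)
10^32 ≡ 137^2 = 18769 ≡ 35 (mod 323)
10^64 ≡ 35^2 = 1225 ≡ 256 (mod 323)
10^128 ≡ 256^2 = 65536 ≡ 290 (mod 323)
161 = 128 + 32 + 1 in binary powers of 2.
So 10^161 ≡ 290 · 35 · 10 ≡ 78 (mod 323).
Squaring chain: 78; never reaches −1, so base 10 is a Miller–Rabin witness that 323 is composite.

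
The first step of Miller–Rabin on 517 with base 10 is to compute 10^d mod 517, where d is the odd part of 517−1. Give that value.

517 − 1 = 516 = 2^2 · 129, so d = 129.
10^1 ≡ 10 (mod 517)
10^2 ≡ 10^2 = 100 ≡ 100 (mod 517)
10^4 ≡ 100^2 = 10000 ≡ 177 (mod 517)
10^8 ≡ 177^2 = 31329 ≡ 309 (mod 517)
10^16 ≡ 309^2 = 95481 ≡ 353 (mod 517)
10^32 ≡ 353^2 = 124609 ≡ 12 (mod 517)
10^64 ≡ 12^2 = 144 ≡ 144 (mod 517)
10^128 ≡ 144^2 = 20736 ≡ 56 (mod 517)
129 = 128 + 1 in binary powers of 2.
So 10^129 ≡ 56 · 10 ≡ 43 (mod 517).
Squaring chain: 43 → 298; never reaches −1, so base 10 is a Miller–Rabin witness that 517 is composite.

43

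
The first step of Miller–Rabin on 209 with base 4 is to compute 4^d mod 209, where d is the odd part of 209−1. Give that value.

9

209 − 1 = 208 = 2^4 · 13, so d = 13.
4^1 ≡ 4 (mod 209)
4^2 ≡ 4^2 = 16 ≡ 16 (mod 209)
4^4 ≡ 16^2 = 256 ≡ 47 (mod 209)
4^8 ≡ 47^2 = 2209 ≡ 119 (mod 209)
13 = 8 + 4 + 1 in binary powers of 2.
So 4^13 ≡ 119 · 47 · 4 ≡ 9 (mod 209).
Squaring chain: 9 → 81 → 82 → 36; never reaches −1, so base 4 is a Miller–Rabin witness that 209 is composite.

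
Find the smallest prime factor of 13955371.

13955371 is odd.
Digit sum 34, not divisible by 3.
Ends in 1: not divisible by 5.
7: 13955371 = 7·1993624 + 3
11: 13955371 = 11·1268670 + 1
13: 13955371 = 13·1073490 + 1
17: 13955371 = 17·820904 + 3
19: 13955371 = 19·734493 + 4
23: 13955371 = 23·606755 + 6
29: 13955371 = 29·481219 + 20
31: 13955371 = 31·450173 + 8
37: 13955371 = 37·377172 + 7
41: 13955371 = 41·340374 + 37
43: 13955371 = 43·324543 + 22
47: 13955371 = 47·296922 + 37
53: 13955371 = 53·263308 + 47
59: 13955371 = 59·236531 + 42
61: 13955371 = 61·228776 + 35
67: 13955371 = 67·208289 + 8
71: 13955371 = 71·196554 + 37
73: 13955371 = 73·191169 + 34
79: 13955371 = 79·176650 + 21
83: 13955371 = 83·168137

83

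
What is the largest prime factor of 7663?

97

7663 = 79 · 97
97 is prime.
So 7663 = 79 · 97; the largest prime factor is 97.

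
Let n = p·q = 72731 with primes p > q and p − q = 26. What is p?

Since p = q + 26, we have 72731 = q(q + 26), so q² + 26q − 72731 = 0.
Discriminant: 26² + 4·72731 = 676 + 290924 = 291600; √291600 = 540.
q = (−26 + 540)/2 = 257, and p = q + 26 = 283.
Check: 257 · 283 = 72731.

283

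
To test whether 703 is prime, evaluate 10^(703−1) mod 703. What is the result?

10^1 ≡ 10 (mod 703)
10^2 ≡ 10^2 = 100 ≡ 100 (mod 703)
10^4 ≡ 100^2 = 10000 ≡ 158 (mod 703)
10^8 ≡ 158^2 = 24964 ≡ 359 (mod 703)
10^16 ≡ 359^2 = 128881 ≡ 232 (mod 703)
10^32 ≡ 232^2 = 53824 ≡ 396 (mod 703)
10^64 ≡ 396^2 = 156816 ≡ 47 (mod 703)
10^128 ≡ 47^2 = 2209 ≡ 100 (mod 703)
10^256 ≡ 100^2 = 10000 ≡ 158 (mod 703)
10^512 ≡ 158^2 = 24964 ≡ 359 (mod 703)
702 = 512 + 128 + 32 + 16 + 8 + 4 + 2 in binary powers of 2.
So 10^702 ≡ 359 · 100 · 396 · 232 · 359 · 158 · 100 ≡ 1 (mod 703).
Since the result is 1, base 10 gives no evidence that 703 is composite.

1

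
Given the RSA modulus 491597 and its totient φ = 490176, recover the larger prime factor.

φ(n) = (p−1)(q−1) = n − (p+q) + 1, so p + q = 491597 − 490176 + 1 = 1422.
p and q are the roots of t² − 1422t + 491597 = 0.
Discriminant: 1422² − 4·491597 = 2022084 − 1966388 = 55696; √55696 = 236.
q = (1422 − 236)/2 = 593, p = (1422 + 236)/2 = 829.
Check: 593 · 829 = 491597.

829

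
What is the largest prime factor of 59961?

79

59961 = 3 · 19987
19987 = 11 · 1817
1817 = 23 · 79
79 is prime.
So 59961 = 3 · 11 · 23 · 79; the largest prime factor is 79.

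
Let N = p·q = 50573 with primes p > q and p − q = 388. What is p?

491

Since p = q + 388, we have 50573 = q(q + 388), so q² + 388q − 50573 = 0.
Discriminant: 388² + 4·50573 = 150544 + 202292 = 352836; √352836 = 594.
q = (−388 + 594)/2 = 103, and p = q + 388 = 491.
Check: 103 · 491 = 50573.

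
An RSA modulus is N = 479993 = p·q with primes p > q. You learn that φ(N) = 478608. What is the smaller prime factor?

677

φ(n) = (p−1)(q−1) = n − (p+q) + 1, so p + q = 479993 − 478608 + 1 = 1386.
p and q are the roots of t² − 1386t + 479993 = 0.
Discriminant: 1386² − 4·479993 = 1920996 − 1919972 = 1024; √1024 = 32.
q = (1386 − 32)/2 = 677, p = (1386 + 32)/2 = 709.
Check: 677 · 709 = 479993.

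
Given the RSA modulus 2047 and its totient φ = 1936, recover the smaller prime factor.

23

φ(n) = (p−1)(q−1) = n − (p+q) + 1, so p + q = 2047 − 1936 + 1 = 112.
p and q are the roots of t² − 112t + 2047 = 0.
Discriminant: 112² − 4·2047 = 12544 − 8188 = 4356; √4356 = 66.
q = (112 − 66)/2 = 23, p = (112 + 66)/2 = 89.
Check: 23 · 89 = 2047.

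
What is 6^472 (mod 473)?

6^1 ≡ 6 (mod 473)
6^2 ≡ 6^2 = 36 ≡ 36 (mod 473)
6^4 ≡ 36^2 = 1296 ≡ 350 (mod 473)
6^8 ≡ 350^2 = 122500 ≡ 466 (mod 473)
6^16 ≡ 466^2 = 217156 ≡ 49 (mod 473)
6^32 ≡ 49^2 = 2401 ≡ 36 (mod 473)
6^64 ≡ 36^2 = 1296 ≡ 350 (mod 473)
6^128 ≡ 350^2 = 122500 ≡ 466 (mod 473)
6^256 ≡ 466^2 = 217156 ≡ 49 (mod 473)
472 = 256 + 128 + 64 + 16 + 8 in binary powers of 2.
So 6^472 ≡ 49 · 466 · 350 · 49 · 466 ≡ 135 (mod 473).
Since 135 ≠ 1, base 6 is a Fermat witness: 473 is composite.

135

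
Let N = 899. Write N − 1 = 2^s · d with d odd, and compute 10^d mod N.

648

899 − 1 = 898 = 2^1 · 449, so d = 449.
10^1 ≡ 10 (mod 899)
10^2 ≡ 10^2 = 100 ≡ 100 (mod 899)
10^4 ≡ 100^2 = 10000 ≡ 111 (mod 899)
10^8 ≡ 111^2 = 12321 ≡ 634 (mod 899)
10^16 ≡ 634^2 = 401956 ≡ 103 (mod 899)
10^32 ≡ 103^2 = 10609 ≡ 720 (mod 899)
10^64 ≡ 720^2 = 518400 ≡ 576 (mod 899)
10^128 ≡ 576^2 = 331776 ≡ 45 (mod 899)
10^256 ≡ 45^2 = 2025 ≡ 227 (mod 899)
449 = 256 + 128 + 64 + 1 in binary powers of 2.
So 10^449 ≡ 227 · 45 · 576 · 10 ≡ 648 (mod 899).
Squaring chain: 648; never reaches −1, so base 10 is a Miller–Rabin witness that 899 is composite.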